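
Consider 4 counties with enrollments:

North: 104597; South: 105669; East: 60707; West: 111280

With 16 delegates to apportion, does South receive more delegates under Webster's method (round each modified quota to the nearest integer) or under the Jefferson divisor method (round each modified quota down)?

Webster: North 4, South 4, East 3, West 5.
Jefferson: North 4, South 5, East 2, West 5.
South gets 4 under Webster and 5 under Jefferson.

Jefferson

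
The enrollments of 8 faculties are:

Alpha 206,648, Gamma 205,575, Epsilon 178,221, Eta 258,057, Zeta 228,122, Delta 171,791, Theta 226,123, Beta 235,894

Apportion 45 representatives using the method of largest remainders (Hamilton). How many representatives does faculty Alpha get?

5

Standard divisor: 1710431 ÷ 45 ≈ 38009.578.
Standard quotas: Alpha 5.4367, Gamma 5.4085, Epsilon 4.6888, Eta 6.7893, Zeta 6.0017, Delta 4.5197, Theta 5.9491, Beta 6.2062.
Lower quotas: Alpha 5, Gamma 5, Epsilon 4, Eta 6, Zeta 6, Delta 4, Theta 5, Beta 6 (sum 41, leaving 4 seats).
Remainders in descending order: Theta 0.9491, Eta 0.7893, Epsilon 0.6888, Delta 0.5197, Alpha 0.4367, Gamma 0.4085, Beta 0.2062, Zeta 0.0017.
The surplus seats go to Theta, Eta, Epsilon, Delta.
Alpha receives 5.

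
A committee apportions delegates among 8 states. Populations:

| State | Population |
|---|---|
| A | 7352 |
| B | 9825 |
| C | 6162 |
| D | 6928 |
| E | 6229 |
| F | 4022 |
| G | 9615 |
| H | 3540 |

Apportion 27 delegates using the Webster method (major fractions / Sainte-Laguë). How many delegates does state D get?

Standard divisor 53673/27 ≈ 1987.889; standard quotas: A 3.698, B 4.942, C 3.100, D 3.485, E 3.133, F 2.023, G 4.837, H 1.781.
Rounding to the nearest integer gives A 4, B 5, C 3, D 3, E 3, F 2, G 5, H 2 — total 27, matching the house size, so no adjustment is needed.
D receives 3.

3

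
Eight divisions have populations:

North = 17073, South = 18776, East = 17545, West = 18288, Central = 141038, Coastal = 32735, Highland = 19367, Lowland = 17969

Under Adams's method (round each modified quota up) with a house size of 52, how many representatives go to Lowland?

4

Standard divisor 282791/52 ≈ 5438.288; standard quotas: North 3.139, South 3.453, East 3.226, West 3.363, Central 25.934, Coastal 6.019, Highland 3.561, Lowland 3.304.
Rounding up gives 4, 4, 4, 4, 26, 7, 4, 4 = 57 seats, so the divisor must be adjusted.
With modified divisor 5900: modified quotas North 2.894, South 3.182, East 2.974, West 3.100, Central 23.905, Coastal 5.548, Highland 3.283, Lowland 3.046.
Rounding up: North 3, South 4, East 3, West 4, Central 24, Coastal 6, Highland 4, Lowland 4 (total 52).
Lowland receives 4.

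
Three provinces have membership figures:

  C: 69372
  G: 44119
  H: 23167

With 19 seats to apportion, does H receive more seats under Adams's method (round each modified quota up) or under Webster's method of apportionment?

Adams: C 9, G 6, H 4.
Webster: C 10, G 6, H 3.
H gets 4 under Adams and 3 under Webster.

Adams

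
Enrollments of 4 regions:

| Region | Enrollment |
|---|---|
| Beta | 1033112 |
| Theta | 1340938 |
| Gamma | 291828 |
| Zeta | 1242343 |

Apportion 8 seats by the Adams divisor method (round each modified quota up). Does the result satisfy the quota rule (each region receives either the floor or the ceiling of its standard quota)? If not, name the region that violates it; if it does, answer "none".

Standard quotas: Beta 2.115, Theta 2.745, Gamma 0.597, Zeta 2.543.
Adams allocation: Beta 2, Theta 3, Gamma 1, Zeta 2.
Every allocation lies between the lower and upper quota.

none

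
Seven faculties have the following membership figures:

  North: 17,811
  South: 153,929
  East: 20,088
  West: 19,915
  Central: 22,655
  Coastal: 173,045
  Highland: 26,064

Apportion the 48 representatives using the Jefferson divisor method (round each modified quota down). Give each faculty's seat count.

Standard divisor 433507/48 ≈ 9031.396; standard quotas: North 1.972, South 17.044, East 2.224, West 2.205, Central 2.508, Coastal 19.160, Highland 2.886.
Rounding down gives 1, 17, 2, 2, 2, 19, 2 = 45 seats, so the divisor must be adjusted.
With modified divisor 8600: modified quotas North 2.071, South 17.899, East 2.336, West 2.316, Central 2.634, Coastal 20.122, Highland 3.031.
Rounding down: North 2, South 17, East 2, West 2, Central 2, Coastal 20, Highland 3 (total 48).

North 2; South 17; East 2; West 2; Central 2; Coastal 20; Highland 3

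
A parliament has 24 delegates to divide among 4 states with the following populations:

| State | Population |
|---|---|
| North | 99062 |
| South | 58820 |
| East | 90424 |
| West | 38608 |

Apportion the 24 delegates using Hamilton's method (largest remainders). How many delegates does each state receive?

North 8; South 5; East 8; West 3

The standard divisor is 286914/24 ≈ 11954.75.
Standard quotas: North 8.2864, South 4.9202, East 7.5639, West 3.2295.
Lower quotas: North 8, South 4, East 7, West 3 (sum 22, leaving 2 seats).
Remainders in descending order: South 0.9202, East 0.5639, North 0.2864, West 0.2295.
The surplus seats go to South, East.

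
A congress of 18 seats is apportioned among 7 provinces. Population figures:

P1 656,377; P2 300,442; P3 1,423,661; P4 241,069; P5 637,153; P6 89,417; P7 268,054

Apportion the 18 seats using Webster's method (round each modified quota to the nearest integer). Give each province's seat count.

Standard divisor 3616173/18 ≈ 200898.5; standard quotas: P1 3.267, P2 1.495, P3 7.086, P4 1.200, P5 3.172, P6 0.445, P7 1.334.
Rounding to the nearest integer gives 3, 1, 7, 1, 3, 0, 1 = 16 seats, so the divisor must be adjusted.
With modified divisor 188700: modified quotas P1 3.478, P2 1.592, P3 7.545, P4 1.278, P5 3.377, P6 0.474, P7 1.421.
Rounding to the nearest integer: P1 3, P2 2, P3 8, P4 1, P5 3, P6 0, P7 1 (total 18).

P1=3; P2=2; P3=8; P4=1; P5=3; P6=0; P7=1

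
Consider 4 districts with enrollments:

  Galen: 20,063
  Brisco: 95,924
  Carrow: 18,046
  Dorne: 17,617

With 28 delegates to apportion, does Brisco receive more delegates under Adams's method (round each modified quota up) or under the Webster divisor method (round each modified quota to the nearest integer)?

Adams: Galen 4, Brisco 17, Carrow 4, Dorne 3.
Webster: Galen 4, Brisco 18, Carrow 3, Dorne 3.
Brisco gets 17 under Adams and 18 under Webster.

Webster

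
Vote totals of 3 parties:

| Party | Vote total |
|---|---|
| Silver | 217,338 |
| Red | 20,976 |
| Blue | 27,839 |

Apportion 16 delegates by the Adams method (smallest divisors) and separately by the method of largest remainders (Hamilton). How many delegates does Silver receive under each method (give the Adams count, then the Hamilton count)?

Adams: Silver 12, Red 2, Blue 2.
Hamilton: Silver 13, Red 1, Blue 2.
Silver gets 12 under Adams and 13 under Hamilton.

12 and 13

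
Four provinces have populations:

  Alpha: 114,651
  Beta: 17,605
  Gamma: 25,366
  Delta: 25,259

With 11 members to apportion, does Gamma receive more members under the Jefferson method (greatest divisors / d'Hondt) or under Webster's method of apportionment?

Jefferson: Alpha 8, Beta 1, Gamma 1, Delta 1.
Webster: Alpha 7, Beta 1, Gamma 2, Delta 1.
Gamma gets 1 under Jefferson and 2 under Webster.

Webster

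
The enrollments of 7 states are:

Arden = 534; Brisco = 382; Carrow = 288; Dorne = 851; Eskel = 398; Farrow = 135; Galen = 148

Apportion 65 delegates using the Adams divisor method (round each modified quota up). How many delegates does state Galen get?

4

Standard divisor 2736/65 ≈ 42.092; standard quotas: Arden 12.686, Brisco 9.075, Carrow 6.842, Dorne 20.217, Eskel 9.455, Farrow 3.207, Galen 3.516.
Rounding up gives 13, 10, 7, 21, 10, 4, 4 = 69 seats, so the divisor must be adjusted.
With modified divisor 44.6: modified quotas Arden 11.973, Brisco 8.565, Carrow 6.457, Dorne 19.081, Eskel 8.924, Farrow 3.027, Galen 3.318.
Rounding up: Arden 12, Brisco 9, Carrow 7, Dorne 20, Eskel 9, Farrow 4, Galen 4 (total 65).
Galen receives 4.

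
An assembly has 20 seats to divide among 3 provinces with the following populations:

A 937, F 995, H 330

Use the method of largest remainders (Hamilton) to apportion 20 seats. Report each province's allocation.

Total 2262; standard divisor 2262/20 ≈ 113.1.
Standard quotas: A 8.285, F 8.798, H 2.918.
Lower quotas: A 8, F 8, H 2 (sum 18, leaving 2 seats).
Remainders in descending order: H 0.918, F 0.798, A 0.285.
Largest remainders: H, F receive the extra seats.

A: 8, F: 9, H: 3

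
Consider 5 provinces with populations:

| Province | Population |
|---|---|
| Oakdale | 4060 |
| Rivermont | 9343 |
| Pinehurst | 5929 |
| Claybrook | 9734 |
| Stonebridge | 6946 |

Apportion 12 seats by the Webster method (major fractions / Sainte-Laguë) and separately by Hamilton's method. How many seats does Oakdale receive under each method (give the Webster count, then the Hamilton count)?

1 and 2

Webster: Oakdale 1, Rivermont 3, Pinehurst 2, Claybrook 4, Stonebridge 2.
Hamilton: Oakdale 2, Rivermont 3, Pinehurst 2, Claybrook 3, Stonebridge 2.
Oakdale gets 1 under Webster and 2 under Hamilton.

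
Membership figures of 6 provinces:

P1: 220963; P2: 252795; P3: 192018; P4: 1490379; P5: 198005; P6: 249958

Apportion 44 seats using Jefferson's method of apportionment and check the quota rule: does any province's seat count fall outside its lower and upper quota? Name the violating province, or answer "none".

none

Standard quotas: P1 3.733, P2 4.271, P3 3.244, P4 25.182, P5 3.346, P6 4.223.
Jefferson allocation: P1 4, P2 4, P3 3, P4 26, P5 3, P6 4.
Every allocation lies between the lower and upper quota.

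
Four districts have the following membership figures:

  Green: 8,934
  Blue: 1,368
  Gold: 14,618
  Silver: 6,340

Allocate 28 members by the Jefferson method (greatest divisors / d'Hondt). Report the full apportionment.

Standard divisor 31260/28 ≈ 1116.429; standard quotas: Green 8.002, Blue 1.225, Gold 13.094, Silver 5.679.
Rounding down gives 8, 1, 13, 5 = 27 seats, so the divisor must be adjusted.
With modified divisor 1050: modified quotas Green 8.509, Blue 1.303, Gold 13.922, Silver 6.038.
Rounding down: Green 8, Blue 1, Gold 13, Silver 6 (total 28).

Green: 8, Blue: 1, Gold: 13, Silver: 6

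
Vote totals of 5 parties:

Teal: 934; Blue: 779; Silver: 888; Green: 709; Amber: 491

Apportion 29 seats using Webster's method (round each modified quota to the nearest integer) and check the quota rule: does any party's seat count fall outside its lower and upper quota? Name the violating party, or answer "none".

none

Standard quotas: Teal 7.126, Blue 5.943, Silver 6.775, Green 5.409, Amber 3.746.
Webster allocation: Teal 7, Blue 6, Silver 7, Green 5, Amber 4.
Every allocation lies between the lower and upper quota.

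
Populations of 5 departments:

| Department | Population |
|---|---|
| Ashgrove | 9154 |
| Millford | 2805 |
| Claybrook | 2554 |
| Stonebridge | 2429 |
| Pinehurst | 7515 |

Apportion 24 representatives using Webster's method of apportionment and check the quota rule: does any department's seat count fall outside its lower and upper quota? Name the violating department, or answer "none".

Standard quotas: Ashgrove 8.983, Millford 2.753, Claybrook 2.506, Stonebridge 2.384, Pinehurst 7.375.
Webster allocation: Ashgrove 9, Millford 3, Claybrook 3, Stonebridge 2, Pinehurst 7.
Every allocation lies between the lower and upper quota.

none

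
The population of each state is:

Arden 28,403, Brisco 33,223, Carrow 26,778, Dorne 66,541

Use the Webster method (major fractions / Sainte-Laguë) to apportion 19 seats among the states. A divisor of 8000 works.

Arden=4, Brisco=4, Carrow=3, Dorne=8

With modified divisor 8000: modified quotas Arden 3.550, Brisco 4.153, Carrow 3.347, Dorne 8.318.
Rounding to the nearest integer: Arden 4, Brisco 4, Carrow 3, Dorne 8 (total 19).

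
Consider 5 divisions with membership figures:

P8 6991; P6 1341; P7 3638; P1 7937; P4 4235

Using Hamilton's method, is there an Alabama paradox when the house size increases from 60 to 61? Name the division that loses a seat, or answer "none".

none

At 60 seats: P8 17, P6 3, P7 9, P1 20, P4 11.
At 61 seats: P8 18, P6 3, P7 9, P1 20, P4 11.
No division's allocation decreased.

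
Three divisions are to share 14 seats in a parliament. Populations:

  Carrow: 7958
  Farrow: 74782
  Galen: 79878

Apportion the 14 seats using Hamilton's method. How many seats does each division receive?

Total 162618; standard divisor 162618/14 ≈ 11615.571.
Standard quotas: Carrow 0.6851, Farrow 6.4381, Galen 6.8768.
Lower quotas: Carrow 0, Farrow 6, Galen 6 (sum 12, leaving 2 seats).
Remainders in descending order: Galen 0.8768, Carrow 0.6851, Farrow 0.4381.
Largest remainders: Galen, Carrow receive the extra seats.

Carrow 1, Farrow 6, Galen 7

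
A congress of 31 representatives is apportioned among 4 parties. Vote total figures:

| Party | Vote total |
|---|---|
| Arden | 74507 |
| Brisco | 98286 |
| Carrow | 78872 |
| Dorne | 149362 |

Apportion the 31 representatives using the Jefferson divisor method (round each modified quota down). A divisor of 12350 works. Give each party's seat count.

Arden: 6, Brisco: 7, Carrow: 6, Dorne: 12

With modified divisor 12350: modified quotas Arden 6.033, Brisco 7.958, Carrow 6.386, Dorne 12.094.
Rounding down: Arden 6, Brisco 7, Carrow 6, Dorne 12 (total 31).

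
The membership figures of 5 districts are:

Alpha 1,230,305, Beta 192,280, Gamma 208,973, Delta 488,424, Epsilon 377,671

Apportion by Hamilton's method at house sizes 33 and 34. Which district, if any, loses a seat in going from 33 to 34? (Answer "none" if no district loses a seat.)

Beta

At 33 seats: Alpha 16, Beta 3, Gamma 3, Delta 6, Epsilon 5.
At 34 seats: Alpha 17, Beta 2, Gamma 3, Delta 7, Epsilon 5.
Beta drops from 3 to 2.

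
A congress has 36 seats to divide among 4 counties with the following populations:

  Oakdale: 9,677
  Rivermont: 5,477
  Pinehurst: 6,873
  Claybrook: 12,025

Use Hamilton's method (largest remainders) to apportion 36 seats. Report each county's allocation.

Standard divisor: 34052 ÷ 36 ≈ 945.889.
Standard quotas: Oakdale 10.2306, Rivermont 5.7903, Pinehurst 7.2662, Claybrook 12.7129.
Lower quotas: Oakdale 10, Rivermont 5, Pinehurst 7, Claybrook 12 (sum 34, leaving 2 seats).
Remainders in descending order: Rivermont 0.7903, Claybrook 0.7129, Pinehurst 0.2662, Oakdale 0.2306.
Largest remainders: Rivermont, Claybrook receive the extra seats.

Oakdale: 10, Rivermont: 6, Pinehurst: 7, Claybrook: 13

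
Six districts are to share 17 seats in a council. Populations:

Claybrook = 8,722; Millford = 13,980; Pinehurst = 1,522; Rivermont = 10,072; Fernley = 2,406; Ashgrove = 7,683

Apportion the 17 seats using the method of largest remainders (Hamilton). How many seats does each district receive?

Standard divisor: 44385 ÷ 17 ≈ 2610.882.
Standard quotas: Claybrook 3.3406, Millford 5.3545, Pinehurst 0.5829, Rivermont 3.8577, Fernley 0.9215, Ashgrove 2.9427.
Lower quotas: Claybrook 3, Millford 5, Pinehurst 0, Rivermont 3, Fernley 0, Ashgrove 2 (sum 13, leaving 4 seats).
Remainders in descending order: Ashgrove 0.9427, Fernley 0.9215, Rivermont 0.8577, Pinehurst 0.5829, Millford 0.3545, Claybrook 0.3406.
The surplus seats go to Ashgrove, Fernley, Rivermont, Pinehurst.

Claybrook 3, Millford 5, Pinehurst 1, Rivermont 4, Fernley 1, Ashgrove 3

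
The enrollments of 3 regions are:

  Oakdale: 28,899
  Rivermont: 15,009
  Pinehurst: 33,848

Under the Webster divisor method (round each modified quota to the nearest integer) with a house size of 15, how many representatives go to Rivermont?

3

Standard divisor 77756/15 ≈ 5183.733; standard quotas: Oakdale 5.575, Rivermont 2.895, Pinehurst 6.530.
Rounding to the nearest integer gives 6, 3, 7 = 16 seats, so the divisor must be adjusted.
With modified divisor 5230: modified quotas Oakdale 5.526, Rivermont 2.870, Pinehurst 6.472.
Rounding to the nearest integer: Oakdale 6, Rivermont 3, Pinehurst 6 (total 15).
Rivermont receives 3.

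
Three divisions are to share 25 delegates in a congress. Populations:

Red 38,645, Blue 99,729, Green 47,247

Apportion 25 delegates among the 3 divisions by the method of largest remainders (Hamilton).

Red=5, Blue=14, Green=6

The standard divisor is 185621/25 ≈ 7424.84.
Standard quotas: Red 5.2048, Blue 13.4318, Green 6.3634.
Lower quotas: Red 5, Blue 13, Green 6 (sum 24, leaving 1 seat).
Remainders in descending order: Blue 0.4318, Green 0.3634, Red 0.2048.
Largest remainder: Blue receives the extra seat.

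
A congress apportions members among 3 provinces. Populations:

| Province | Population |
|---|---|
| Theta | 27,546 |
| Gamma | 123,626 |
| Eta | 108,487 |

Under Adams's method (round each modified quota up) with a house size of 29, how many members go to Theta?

Standard divisor 259659/29 ≈ 8953.759; standard quotas: Theta 3.076, Gamma 13.807, Eta 12.116.
Rounding up gives 4, 14, 13 = 31 seats, so the divisor must be adjusted.
With modified divisor 9300: modified quotas Theta 2.962, Gamma 13.293, Eta 11.665.
Rounding up: Theta 3, Gamma 14, Eta 12 (total 29).
Theta receives 3.

3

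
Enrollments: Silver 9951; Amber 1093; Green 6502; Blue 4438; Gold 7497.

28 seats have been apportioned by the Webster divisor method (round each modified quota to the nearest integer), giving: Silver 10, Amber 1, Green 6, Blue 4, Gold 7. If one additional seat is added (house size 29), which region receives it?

Green

Priority for the next seat is population ÷ (current seats + 0.5).
Priorities: Silver 947.714, Amber 728.667, Green 1000.308, Blue 986.222, Gold 999.600.
Highest priority: Green.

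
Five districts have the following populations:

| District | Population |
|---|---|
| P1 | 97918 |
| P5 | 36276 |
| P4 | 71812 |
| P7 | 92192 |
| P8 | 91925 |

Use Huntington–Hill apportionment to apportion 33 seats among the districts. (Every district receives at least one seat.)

P1 8, P5 3, P4 6, P7 8, P8 8

With divisor 11912: modified quotas P1 8.220, P5 3.045, P4 6.029, P7 7.739, P8 7.717.
Geometric-mean thresholds: P1 √(8·9)=8.485, P5 √(3·4)=3.464, P4 √(6·7)=6.481, P7 √(7·8)=7.483, P8 √(7·8)=7.483.
Each quota rounded against its threshold gives P1 8, P5 3, P4 6, P7 8, P8 8 (total 33).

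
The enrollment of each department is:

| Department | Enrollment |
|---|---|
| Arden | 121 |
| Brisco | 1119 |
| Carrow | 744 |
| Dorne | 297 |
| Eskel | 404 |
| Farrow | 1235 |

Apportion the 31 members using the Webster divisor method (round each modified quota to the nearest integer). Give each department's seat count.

Standard divisor 3920/31 ≈ 126.452; standard quotas: Arden 0.957, Brisco 8.849, Carrow 5.884, Dorne 2.349, Eskel 3.195, Farrow 9.767.
Rounding to the nearest integer gives Arden 1, Brisco 9, Carrow 6, Dorne 2, Eskel 3, Farrow 10 — total 31, matching the house size, so no adjustment is needed.

Arden: 1; Brisco: 9; Carrow: 6; Dorne: 2; Eskel: 3; Farrow: 10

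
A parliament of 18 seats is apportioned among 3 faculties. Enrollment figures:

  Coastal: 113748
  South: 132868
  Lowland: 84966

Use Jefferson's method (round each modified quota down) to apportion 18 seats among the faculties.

Coastal=6, South=7, Lowland=5

Standard divisor 331582/18 ≈ 18421.222; standard quotas: Coastal 6.175, South 7.213, Lowland 4.612.
Rounding down gives 6, 7, 4 = 17 seats, so the divisor must be adjusted.
With modified divisor 16800: modified quotas Coastal 6.771, South 7.909, Lowland 5.058.
Rounding down: Coastal 6, South 7, Lowland 5 (total 18).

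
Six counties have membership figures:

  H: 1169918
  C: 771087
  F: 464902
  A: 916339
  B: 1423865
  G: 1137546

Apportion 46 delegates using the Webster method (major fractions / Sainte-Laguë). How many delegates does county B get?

11

Standard divisor 5883657/46 ≈ 127905.587; standard quotas: H 9.147, C 6.029, F 3.635, A 7.164, B 11.132, G 8.894.
Rounding to the nearest integer gives H 9, C 6, F 4, A 7, B 11, G 9 — total 46, matching the house size, so no adjustment is needed.
B receives 11.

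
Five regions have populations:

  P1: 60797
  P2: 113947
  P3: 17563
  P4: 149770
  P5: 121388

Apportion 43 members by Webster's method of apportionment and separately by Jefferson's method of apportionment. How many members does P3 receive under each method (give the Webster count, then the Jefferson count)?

2 and 1

Webster: P1 6, P2 10, P3 2, P4 14, P5 11.
Jefferson: P1 6, P2 11, P3 1, P4 14, P5 11.
P3 gets 2 under Webster and 1 under Jefferson.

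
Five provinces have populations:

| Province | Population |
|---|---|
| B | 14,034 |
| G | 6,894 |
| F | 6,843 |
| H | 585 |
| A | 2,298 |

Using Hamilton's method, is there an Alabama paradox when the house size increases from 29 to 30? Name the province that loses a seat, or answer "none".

H

At 29 seats: B 13, G 7, F 6, H 1, A 2.
At 30 seats: B 14, G 7, F 7, H 0, A 2.
H drops from 1 to 0.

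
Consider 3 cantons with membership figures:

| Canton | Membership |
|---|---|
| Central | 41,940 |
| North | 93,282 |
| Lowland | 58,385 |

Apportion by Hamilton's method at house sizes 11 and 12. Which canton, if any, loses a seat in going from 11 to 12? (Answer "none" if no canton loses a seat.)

At 11 seats: Central 3, North 5, Lowland 3.
At 12 seats: Central 2, North 6, Lowland 4.
Central drops from 3 to 2.

Central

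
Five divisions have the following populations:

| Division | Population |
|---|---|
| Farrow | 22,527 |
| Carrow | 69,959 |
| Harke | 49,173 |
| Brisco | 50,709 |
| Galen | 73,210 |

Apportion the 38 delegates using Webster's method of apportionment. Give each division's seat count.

Standard divisor 265578/38 ≈ 6988.895; standard quotas: Farrow 3.223, Carrow 10.010, Harke 7.036, Brisco 7.256, Galen 10.475.
Rounding to the nearest integer gives 3, 10, 7, 7, 10 = 37 seats, so the divisor must be adjusted.
With modified divisor 6900: modified quotas Farrow 3.265, Carrow 10.139, Harke 7.127, Brisco 7.349, Galen 10.610.
Rounding to the nearest integer: Farrow 3, Carrow 10, Harke 7, Brisco 7, Galen 11 (total 38).

Farrow=3, Carrow=10, Harke=7, Brisco=7, Galen=11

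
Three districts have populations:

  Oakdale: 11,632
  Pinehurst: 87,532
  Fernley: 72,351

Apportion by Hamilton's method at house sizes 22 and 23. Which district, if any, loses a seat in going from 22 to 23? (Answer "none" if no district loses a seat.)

Oakdale

At 22 seats: Oakdale 2, Pinehurst 11, Fernley 9.
At 23 seats: Oakdale 1, Pinehurst 12, Fernley 10.
Oakdale drops from 2 to 1.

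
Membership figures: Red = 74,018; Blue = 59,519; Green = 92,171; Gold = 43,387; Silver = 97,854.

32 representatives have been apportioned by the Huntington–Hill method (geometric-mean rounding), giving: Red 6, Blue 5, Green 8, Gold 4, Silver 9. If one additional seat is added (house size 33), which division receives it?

Red

Priority for the next seat is population ÷ (√(s·(s+1))).
Priorities: Red 11421.225, Blue 10866.633, Green 10862.457, Gold 9701.628, Silver 10314.717.
Highest priority: Red.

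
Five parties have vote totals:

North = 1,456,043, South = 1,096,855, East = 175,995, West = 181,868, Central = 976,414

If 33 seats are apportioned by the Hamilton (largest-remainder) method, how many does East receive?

2

Total 3887175; standard divisor 3887175/33 ≈ 117793.182.
Standard quotas: North 12.3610, South 9.3117, East 1.4941, West 1.5440, Central 8.2892.
Lower quotas: North 12, South 9, East 1, West 1, Central 8 (sum 31, leaving 2 seats).
Remainders in descending order: West 0.5440, East 0.4941, North 0.3610, South 0.3117, Central 0.2892.
The surplus seats go to West, East.
East receives 2.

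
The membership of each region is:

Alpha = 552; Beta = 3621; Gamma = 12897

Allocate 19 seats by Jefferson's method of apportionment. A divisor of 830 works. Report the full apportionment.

Alpha 0, Beta 4, Gamma 15

With modified divisor 830: modified quotas Alpha 0.665, Beta 4.363, Gamma 15.539.
Rounding down: Alpha 0, Beta 4, Gamma 15 (total 19).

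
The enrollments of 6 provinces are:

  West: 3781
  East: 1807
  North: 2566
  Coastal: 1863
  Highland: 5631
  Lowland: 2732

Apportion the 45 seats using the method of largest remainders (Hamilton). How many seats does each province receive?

Total 18380; standard divisor 18380/45 ≈ 408.444.
Standard quotas: West 9.2571, East 4.4241, North 6.2824, Coastal 4.5612, Highland 13.7865, Lowland 6.6888.
Lower quotas: West 9, East 4, North 6, Coastal 4, Highland 13, Lowland 6 (sum 42, leaving 3 seats).
Remainders in descending order: Highland 0.7865, Lowland 0.6888, Coastal 0.5612, East 0.4241, North 0.2824, West 0.2571.
Largest remainders: Highland, Lowland, Coastal receive the extra seats.

West=9, East=4, North=6, Coastal=5, Highland=14, Lowland=7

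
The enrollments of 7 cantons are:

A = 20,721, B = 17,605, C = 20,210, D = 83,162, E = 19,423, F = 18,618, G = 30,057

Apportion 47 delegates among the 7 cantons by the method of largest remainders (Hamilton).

A 5, B 4, C 4, D 19, E 4, F 4, G 7

Total 209796; standard divisor 209796/47 ≈ 4463.745.
Standard quotas: A 4.6421, B 3.9440, C 4.5276, D 18.6305, E 4.3513, F 4.1709, G 6.7336.
Lower quotas: A 4, B 3, C 4, D 18, E 4, F 4, G 6 (sum 43, leaving 4 seats).
Remainders in descending order: B 0.9440, G 0.7336, A 0.6421, D 0.6305, C 0.5276, E 0.3513, F 0.1709.
The surplus seats go to B, G, A, D.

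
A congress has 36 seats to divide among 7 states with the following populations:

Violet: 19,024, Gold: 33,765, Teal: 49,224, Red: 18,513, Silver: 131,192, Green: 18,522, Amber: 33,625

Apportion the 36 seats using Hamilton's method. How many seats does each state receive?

Violet=2, Gold=4, Teal=6, Red=2, Silver=16, Green=2, Amber=4

The standard divisor is 303865/36 ≈ 8440.694.
Standard quotas: Violet 2.2538, Gold 4.0003, Teal 5.8317, Red 2.1933, Silver 15.5428, Green 2.1944, Amber 3.9837.
Lower quotas: Violet 2, Gold 4, Teal 5, Red 2, Silver 15, Green 2, Amber 3 (sum 33, leaving 3 seats).
Remainders in descending order: Amber 0.9837, Teal 0.8317, Silver 0.5428, Violet 0.2538, Green 0.1944, Red 0.1933, Gold 0.0003.
Largest remainders: Amber, Teal, Silver receive the extra seats.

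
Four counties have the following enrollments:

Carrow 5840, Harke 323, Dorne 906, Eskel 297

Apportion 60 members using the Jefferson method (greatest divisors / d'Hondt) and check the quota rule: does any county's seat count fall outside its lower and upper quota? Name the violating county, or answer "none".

Standard quotas: Carrow 47.570, Harke 2.631, Dorne 7.380, Eskel 2.419.
Jefferson allocation: Carrow 49, Harke 2, Dorne 7, Eskel 2.
Carrow has quota 47.570 (lower 47, upper 48) but receives 49 — outside the quota interval.

Carrow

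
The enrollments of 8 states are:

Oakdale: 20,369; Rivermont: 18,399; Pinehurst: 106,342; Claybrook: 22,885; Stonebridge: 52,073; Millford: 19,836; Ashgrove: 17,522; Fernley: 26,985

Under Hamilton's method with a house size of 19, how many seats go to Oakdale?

1

Total 284411; standard divisor 284411/19 = 14969.
Standard quotas: Oakdale 1.3607, Rivermont 1.2291, Pinehurst 7.1041, Claybrook 1.5288, Stonebridge 3.4787, Millford 1.3251, Ashgrove 1.1706, Fernley 1.8027.
Lower quotas: Oakdale 1, Rivermont 1, Pinehurst 7, Claybrook 1, Stonebridge 3, Millford 1, Ashgrove 1, Fernley 1 (sum 16, leaving 3 seats).
Remainders in descending order: Fernley 0.8027, Claybrook 0.5288, Stonebridge 0.4787, Oakdale 0.3607, Millford 0.3251, Rivermont 0.2291, Ashgrove 0.1706, Pinehurst 0.1041.
Largest remainders: Fernley, Claybrook, Stonebridge receive the extra seats.
Oakdale receives 1.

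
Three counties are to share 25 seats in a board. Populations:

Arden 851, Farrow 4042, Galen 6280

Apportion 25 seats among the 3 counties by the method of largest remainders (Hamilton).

Arden 2; Farrow 9; Galen 14

Standard divisor: 11173 ÷ 25 ≈ 446.92.
Standard quotas: Arden 1.9041, Farrow 9.0441, Galen 14.0517.
Lower quotas: Arden 1, Farrow 9, Galen 14 (sum 24, leaving 1 seat).
Remainders in descending order: Arden 0.9041, Galen 0.0517, Farrow 0.0441.
Largest remainder: Arden receives the extra seat.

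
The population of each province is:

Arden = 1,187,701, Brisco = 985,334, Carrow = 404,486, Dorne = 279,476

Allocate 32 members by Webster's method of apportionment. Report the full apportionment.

Arden=13; Brisco=11; Carrow=5; Dorne=3

Standard divisor 2856997/32 ≈ 89281.156; standard quotas: Arden 13.303, Brisco 11.036, Carrow 4.530, Dorne 3.130.
Rounding to the nearest integer gives Arden 13, Brisco 11, Carrow 5, Dorne 3 — total 32, matching the house size, so no adjustment is needed.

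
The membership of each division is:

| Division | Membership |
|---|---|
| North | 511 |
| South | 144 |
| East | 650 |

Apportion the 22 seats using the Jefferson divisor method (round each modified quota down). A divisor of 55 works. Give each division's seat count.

With modified divisor 55: modified quotas North 9.291, South 2.618, East 11.818.
Rounding down: North 9, South 2, East 11 (total 22).

North 9, South 2, East 11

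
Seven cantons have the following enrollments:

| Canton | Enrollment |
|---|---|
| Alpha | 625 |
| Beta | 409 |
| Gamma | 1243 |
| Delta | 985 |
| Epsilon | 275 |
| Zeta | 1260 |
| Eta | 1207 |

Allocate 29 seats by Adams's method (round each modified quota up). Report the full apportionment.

Standard divisor 6004/29 ≈ 207.034; standard quotas: Alpha 3.019, Beta 1.976, Gamma 6.004, Delta 4.758, Epsilon 1.328, Zeta 6.086, Eta 5.830.
Rounding up gives 4, 2, 7, 5, 2, 7, 6 = 33 seats, so the divisor must be adjusted.
With modified divisor 244: modified quotas Alpha 2.561, Beta 1.676, Gamma 5.094, Delta 4.037, Epsilon 1.127, Zeta 5.164, Eta 4.947.
Rounding up: Alpha 3, Beta 2, Gamma 6, Delta 5, Epsilon 2, Zeta 6, Eta 5 (total 29).

Alpha: 3; Beta: 2; Gamma: 6; Delta: 5; Epsilon: 2; Zeta: 6; Eta: 5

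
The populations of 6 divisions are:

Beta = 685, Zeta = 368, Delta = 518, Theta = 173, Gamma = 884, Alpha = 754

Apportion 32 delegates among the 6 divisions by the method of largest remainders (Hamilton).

Beta=6; Zeta=4; Delta=5; Theta=2; Gamma=8; Alpha=7

Total 3382; standard divisor 3382/32 ≈ 105.688.
Standard quotas: Beta 6.481, Zeta 3.482, Delta 4.901, Theta 1.637, Gamma 8.364, Alpha 7.134.
Lower quotas: Beta 6, Zeta 3, Delta 4, Theta 1, Gamma 8, Alpha 7 (sum 29, leaving 3 seats).
Remainders in descending order: Delta 0.901, Theta 0.637, Zeta 0.482, Beta 0.481, Gamma 0.364, Alpha 0.134.
The surplus seats go to Delta, Theta, Zeta.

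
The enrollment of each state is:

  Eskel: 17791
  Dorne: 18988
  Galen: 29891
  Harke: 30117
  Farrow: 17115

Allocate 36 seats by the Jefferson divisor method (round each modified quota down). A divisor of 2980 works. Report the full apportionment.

With modified divisor 2980: modified quotas Eskel 5.970, Dorne 6.372, Galen 10.031, Harke 10.106, Farrow 5.743.
Rounding down: Eskel 5, Dorne 6, Galen 10, Harke 10, Farrow 5 (total 36).

Eskel: 5, Dorne: 6, Galen: 10, Harke: 10, Farrow: 5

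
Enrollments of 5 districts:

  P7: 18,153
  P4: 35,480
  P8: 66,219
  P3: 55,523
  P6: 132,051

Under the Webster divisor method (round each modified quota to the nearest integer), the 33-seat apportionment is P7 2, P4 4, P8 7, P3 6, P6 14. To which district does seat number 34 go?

P6

Priority for the next seat is population ÷ (current seats + 0.5).
Priorities: P7 7261.200, P4 7884.444, P8 8829.200, P3 8542.000, P6 9106.966.
Highest priority: P6.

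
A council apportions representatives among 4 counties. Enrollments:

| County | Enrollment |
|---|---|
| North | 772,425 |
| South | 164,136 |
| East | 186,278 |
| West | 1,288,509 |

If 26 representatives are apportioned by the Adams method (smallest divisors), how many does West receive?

14

Standard divisor 2411348/26 ≈ 92744.154; standard quotas: North 8.329, South 1.770, East 2.009, West 13.893.
Rounding up gives 9, 2, 3, 14 = 28 seats, so the divisor must be adjusted.
With modified divisor 97800: modified quotas North 7.898, South 1.678, East 1.905, West 13.175.
Rounding up: North 8, South 2, East 2, West 14 (total 26).
West receives 14.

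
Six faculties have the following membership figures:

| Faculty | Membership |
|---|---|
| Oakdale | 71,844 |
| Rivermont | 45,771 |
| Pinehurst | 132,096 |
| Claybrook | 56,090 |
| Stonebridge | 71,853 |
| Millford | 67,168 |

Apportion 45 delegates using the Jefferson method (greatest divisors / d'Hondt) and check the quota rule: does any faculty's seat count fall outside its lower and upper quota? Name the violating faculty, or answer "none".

Standard quotas: Oakdale 7.268, Rivermont 4.630, Pinehurst 13.363, Claybrook 5.674, Stonebridge 7.269, Millford 6.795.
Jefferson allocation: Oakdale 7, Rivermont 4, Pinehurst 14, Claybrook 6, Stonebridge 7, Millford 7.
Every allocation lies between the lower and upper quota.

none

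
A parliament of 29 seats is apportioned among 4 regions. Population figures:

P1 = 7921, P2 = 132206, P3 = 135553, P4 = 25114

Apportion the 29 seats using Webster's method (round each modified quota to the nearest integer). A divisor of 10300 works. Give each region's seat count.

P1 1, P2 13, P3 13, P4 2

With modified divisor 10300: modified quotas P1 0.769, P2 12.836, P3 13.160, P4 2.438.
Rounding to the nearest integer: P1 1, P2 13, P3 13, P4 2 (total 29).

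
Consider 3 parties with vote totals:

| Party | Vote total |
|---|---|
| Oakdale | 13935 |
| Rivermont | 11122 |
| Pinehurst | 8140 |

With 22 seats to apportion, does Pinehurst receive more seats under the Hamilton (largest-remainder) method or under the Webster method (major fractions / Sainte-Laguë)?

Hamilton: Oakdale 9, Rivermont 7, Pinehurst 6.
Webster: Oakdale 9, Rivermont 8, Pinehurst 5.
Pinehurst gets 6 under Hamilton and 5 under Webster.

Hamilton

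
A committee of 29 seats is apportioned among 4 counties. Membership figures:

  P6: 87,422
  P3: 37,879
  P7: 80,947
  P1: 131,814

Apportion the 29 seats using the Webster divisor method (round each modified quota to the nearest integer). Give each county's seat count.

Standard divisor 338062/29 ≈ 11657.31; standard quotas: P6 7.499, P3 3.249, P7 6.944, P1 11.307.
Rounding to the nearest integer gives 7, 3, 7, 11 = 28 seats, so the divisor must be adjusted.
With modified divisor 11600: modified quotas P6 7.536, P3 3.265, P7 6.978, P1 11.363.
Rounding to the nearest integer: P6 8, P3 3, P7 7, P1 11 (total 29).

P6: 8; P3: 3; P7: 7; P1: 11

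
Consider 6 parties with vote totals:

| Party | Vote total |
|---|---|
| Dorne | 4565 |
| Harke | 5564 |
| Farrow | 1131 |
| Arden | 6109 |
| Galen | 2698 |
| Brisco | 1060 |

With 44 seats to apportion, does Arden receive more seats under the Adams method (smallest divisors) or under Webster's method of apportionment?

Adams: Dorne 9, Harke 11, Farrow 3, Arden 12, Galen 6, Brisco 3.
Webster: Dorne 9, Harke 12, Farrow 2, Arden 13, Galen 6, Brisco 2.
Arden gets 12 under Adams and 13 under Webster.

Webster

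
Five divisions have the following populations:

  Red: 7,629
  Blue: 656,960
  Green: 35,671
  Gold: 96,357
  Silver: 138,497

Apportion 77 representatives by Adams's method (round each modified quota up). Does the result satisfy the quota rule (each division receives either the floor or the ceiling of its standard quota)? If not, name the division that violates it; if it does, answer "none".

Blue

Standard quotas: Red 0.628, Blue 54.096, Green 2.937, Gold 7.934, Silver 11.404.
Adams allocation: Red 1, Blue 53, Green 3, Gold 8, Silver 12.
Blue has quota 54.096 (lower 54, upper 55) but receives 53 — outside the quota interval.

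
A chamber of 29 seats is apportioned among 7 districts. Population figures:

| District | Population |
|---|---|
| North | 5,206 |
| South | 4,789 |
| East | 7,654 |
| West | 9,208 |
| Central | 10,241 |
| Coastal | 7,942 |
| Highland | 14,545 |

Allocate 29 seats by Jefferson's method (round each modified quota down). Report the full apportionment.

North 2, South 2, East 4, West 5, Central 5, Coastal 4, Highland 7

Standard divisor 59585/29 ≈ 2054.655; standard quotas: North 2.534, South 2.331, East 3.725, West 4.482, Central 4.984, Coastal 3.865, Highland 7.079.
Rounding down gives 2, 2, 3, 4, 4, 3, 7 = 25 seats, so the divisor must be adjusted.
With modified divisor 1830: modified quotas North 2.845, South 2.617, East 4.183, West 5.032, Central 5.596, Coastal 4.340, Highland 7.948.
Rounding down: North 2, South 2, East 4, West 5, Central 5, Coastal 4, Highland 7 (total 29).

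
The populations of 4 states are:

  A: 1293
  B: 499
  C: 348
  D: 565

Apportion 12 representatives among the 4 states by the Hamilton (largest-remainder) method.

Total 2705; standard divisor 2705/12 ≈ 225.417.
Standard quotas: A 5.736, B 2.214, C 1.544, D 2.506.
Lower quotas: A 5, B 2, C 1, D 2 (sum 10, leaving 2 seats).
Remainders in descending order: A 0.736, C 0.544, D 0.506, B 0.214.
Largest remainders: A, C receive the extra seats.

A 6, B 2, C 2, D 2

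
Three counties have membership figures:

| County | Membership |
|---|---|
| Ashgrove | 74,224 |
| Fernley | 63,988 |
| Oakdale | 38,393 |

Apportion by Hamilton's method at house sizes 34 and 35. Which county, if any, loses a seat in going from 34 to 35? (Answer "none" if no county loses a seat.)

Oakdale

At 34 seats: Ashgrove 14, Fernley 12, Oakdale 8.
At 35 seats: Ashgrove 15, Fernley 13, Oakdale 7.
Oakdale drops from 8 to 7.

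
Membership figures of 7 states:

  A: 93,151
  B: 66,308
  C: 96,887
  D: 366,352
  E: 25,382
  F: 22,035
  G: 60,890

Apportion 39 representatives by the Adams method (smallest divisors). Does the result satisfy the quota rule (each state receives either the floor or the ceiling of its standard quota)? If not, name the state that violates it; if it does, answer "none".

D

Standard quotas: A 4.970, B 3.538, C 5.169, D 19.545, E 1.354, F 1.176, G 3.249.
Adams allocation: A 5, B 4, C 5, D 18, E 2, F 2, G 3.
D has quota 19.545 (lower 19, upper 20) but receives 18 — outside the quota interval.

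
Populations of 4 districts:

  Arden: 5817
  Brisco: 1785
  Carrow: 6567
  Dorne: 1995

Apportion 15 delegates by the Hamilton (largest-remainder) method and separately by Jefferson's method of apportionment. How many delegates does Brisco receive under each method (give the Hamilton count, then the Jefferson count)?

2 and 1

Hamilton: Arden 5, Brisco 2, Carrow 6, Dorne 2.
Jefferson: Arden 6, Brisco 1, Carrow 6, Dorne 2.
Brisco gets 2 under Hamilton and 1 under Jefferson.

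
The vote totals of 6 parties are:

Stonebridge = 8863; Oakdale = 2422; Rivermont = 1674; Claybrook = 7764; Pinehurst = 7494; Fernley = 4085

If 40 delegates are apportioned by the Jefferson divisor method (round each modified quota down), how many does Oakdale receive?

Standard divisor 32302/40 ≈ 807.55; standard quotas: Stonebridge 10.975, Oakdale 2.999, Rivermont 2.073, Claybrook 9.614, Pinehurst 9.280, Fernley 5.059.
Rounding down gives 10, 2, 2, 9, 9, 5 = 37 seats, so the divisor must be adjusted.
With modified divisor 760: modified quotas Stonebridge 11.662, Oakdale 3.187, Rivermont 2.203, Claybrook 10.216, Pinehurst 9.861, Fernley 5.375.
Rounding down: Stonebridge 11, Oakdale 3, Rivermont 2, Claybrook 10, Pinehurst 9, Fernley 5 (total 40).
Oakdale receives 3.

3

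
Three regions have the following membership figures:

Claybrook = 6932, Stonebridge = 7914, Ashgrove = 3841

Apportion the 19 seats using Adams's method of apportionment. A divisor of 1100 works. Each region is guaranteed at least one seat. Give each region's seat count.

With modified divisor 1100: modified quotas Claybrook 6.302, Stonebridge 7.195, Ashgrove 3.492.
Rounding up: Claybrook 7, Stonebridge 8, Ashgrove 4 (total 19).

Claybrook 7; Stonebridge 8; Ashgrove 4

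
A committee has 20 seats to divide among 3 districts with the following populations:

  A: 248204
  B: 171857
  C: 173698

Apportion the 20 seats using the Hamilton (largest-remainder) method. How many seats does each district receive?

A=8, B=6, C=6

Standard divisor: 593759 ÷ 20 ≈ 29687.95.
Standard quotas: A 8.3604, B 5.7888, C 5.8508.
Lower quotas: A 8, B 5, C 5 (sum 18, leaving 2 seats).
Remainders in descending order: C 0.8508, B 0.7888, A 0.3604.
The surplus seats go to C, B.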